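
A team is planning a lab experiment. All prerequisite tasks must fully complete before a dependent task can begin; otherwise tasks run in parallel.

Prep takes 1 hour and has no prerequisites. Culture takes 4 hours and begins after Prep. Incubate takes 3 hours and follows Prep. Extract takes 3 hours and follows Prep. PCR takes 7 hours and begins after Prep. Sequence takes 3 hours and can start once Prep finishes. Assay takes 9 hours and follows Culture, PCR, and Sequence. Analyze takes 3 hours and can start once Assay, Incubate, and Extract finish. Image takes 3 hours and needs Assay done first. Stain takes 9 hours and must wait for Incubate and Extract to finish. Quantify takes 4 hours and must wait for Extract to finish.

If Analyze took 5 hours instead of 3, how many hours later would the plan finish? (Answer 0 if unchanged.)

2

Critical path before the change: Prep→PCR→Assay→Analyze = 1+7+9+3 = 20 giving 20 hours.
Analyze is on the critical path; changing it to 5 makes that path 22 hours.
No other chain overtakes it, so the finish is 22 hours.
Change in finish: 22 − 20 = +2 hours.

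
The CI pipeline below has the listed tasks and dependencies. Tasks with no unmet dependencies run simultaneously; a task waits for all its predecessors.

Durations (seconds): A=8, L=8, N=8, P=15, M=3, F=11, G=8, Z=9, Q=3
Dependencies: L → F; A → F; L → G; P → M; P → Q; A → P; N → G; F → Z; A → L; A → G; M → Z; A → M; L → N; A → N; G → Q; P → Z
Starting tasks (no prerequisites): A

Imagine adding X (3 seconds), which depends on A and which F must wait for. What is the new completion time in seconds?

Originally the job takes 36 seconds.
With X inserted, F now waits for max(L, A, X).
New critical path: A→L→F→Z = 8+8+11+9 = 36 ⇒ 36 seconds.

36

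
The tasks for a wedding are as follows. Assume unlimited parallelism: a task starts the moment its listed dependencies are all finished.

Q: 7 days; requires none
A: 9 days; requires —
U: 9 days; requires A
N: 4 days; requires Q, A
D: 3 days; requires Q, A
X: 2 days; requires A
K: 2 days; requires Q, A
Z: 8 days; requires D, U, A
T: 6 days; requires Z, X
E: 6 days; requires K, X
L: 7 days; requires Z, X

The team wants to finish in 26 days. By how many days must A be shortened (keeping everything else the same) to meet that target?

7

Current finish: 33 days; target: 26.
A is on every critical path, so each day cut from A cuts the finish by one (this holds down to a finish of 25).
Need 33 − 26 = 7 days off A → A becomes 2 days, finish becomes 26.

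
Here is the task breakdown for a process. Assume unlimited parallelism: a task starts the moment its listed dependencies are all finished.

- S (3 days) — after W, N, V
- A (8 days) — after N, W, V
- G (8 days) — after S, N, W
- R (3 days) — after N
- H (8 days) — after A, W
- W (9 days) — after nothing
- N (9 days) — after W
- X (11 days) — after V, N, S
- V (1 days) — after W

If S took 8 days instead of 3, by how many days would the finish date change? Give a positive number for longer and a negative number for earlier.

3

The binding path is W→N→A→H = 9+9+8+8 = 34; finish at 34 days.
The longest path through S is only 32 days, so S has float 2.
The binding chain switches to W→N→S→X = 9+9+8+11 = 37; finish 37 days.
Change in finish: 37 − 34 = +3 days.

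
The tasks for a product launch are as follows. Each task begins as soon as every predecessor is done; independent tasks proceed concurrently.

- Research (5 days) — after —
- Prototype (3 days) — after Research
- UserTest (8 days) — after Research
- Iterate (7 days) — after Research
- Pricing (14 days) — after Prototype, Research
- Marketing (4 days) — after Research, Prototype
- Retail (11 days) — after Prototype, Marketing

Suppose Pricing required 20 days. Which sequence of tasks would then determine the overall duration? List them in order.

Baseline: Research→Prototype→Marketing→Retail = 5+3+4+11 = 23 → 23 days.
Pricing is off the critical path — its longest chain is 22 days, giving 1 of slack.
New critical path: Research→Prototype→Pricing = 5+3+20 = 28 ⇒ 28 days.

Research, Prototype, Pricing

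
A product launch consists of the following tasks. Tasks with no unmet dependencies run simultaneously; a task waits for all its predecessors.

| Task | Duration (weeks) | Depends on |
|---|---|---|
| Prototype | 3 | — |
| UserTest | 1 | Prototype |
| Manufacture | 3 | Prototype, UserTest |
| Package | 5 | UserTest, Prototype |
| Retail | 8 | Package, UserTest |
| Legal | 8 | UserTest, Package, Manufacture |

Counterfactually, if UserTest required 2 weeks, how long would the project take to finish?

As given, the longest chain is Prototype→UserTest→Package→Retail = 3+1+5+8 = 17, so the finish is 17 weeks.
Since UserTest is critical, the +1 change carries straight to that chain (now 18 weeks).
That remains the longest chain; total 18 weeks.

18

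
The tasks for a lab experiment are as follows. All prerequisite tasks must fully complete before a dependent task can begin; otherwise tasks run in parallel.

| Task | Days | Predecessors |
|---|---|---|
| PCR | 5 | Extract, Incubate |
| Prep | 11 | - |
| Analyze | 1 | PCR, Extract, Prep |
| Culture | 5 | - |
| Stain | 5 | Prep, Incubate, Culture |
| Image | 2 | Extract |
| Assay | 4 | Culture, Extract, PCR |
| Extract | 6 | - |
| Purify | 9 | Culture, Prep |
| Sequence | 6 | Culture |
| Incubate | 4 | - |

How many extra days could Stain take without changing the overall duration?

4

Critical path: Prep→Purify = 11+9 = 20, so the finish is 20 days.
The longest chain containing Stain totals 16 days.
So Stain can slip 20 − 16 = 4 days.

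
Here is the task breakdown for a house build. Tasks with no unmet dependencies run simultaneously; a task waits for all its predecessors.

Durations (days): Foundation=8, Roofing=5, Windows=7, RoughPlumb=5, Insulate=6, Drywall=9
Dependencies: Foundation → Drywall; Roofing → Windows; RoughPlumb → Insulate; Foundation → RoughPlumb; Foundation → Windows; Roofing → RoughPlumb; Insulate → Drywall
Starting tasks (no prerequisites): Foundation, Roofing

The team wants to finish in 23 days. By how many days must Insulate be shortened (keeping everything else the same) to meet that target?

5

Current finish: 28 days; target: 23.
Insulate is on every critical path, so each day cut from Insulate cuts the finish by one (this holds down to a finish of 23).
Need 28 − 23 = 5 days off Insulate → Insulate becomes 1 day, finish becomes 23.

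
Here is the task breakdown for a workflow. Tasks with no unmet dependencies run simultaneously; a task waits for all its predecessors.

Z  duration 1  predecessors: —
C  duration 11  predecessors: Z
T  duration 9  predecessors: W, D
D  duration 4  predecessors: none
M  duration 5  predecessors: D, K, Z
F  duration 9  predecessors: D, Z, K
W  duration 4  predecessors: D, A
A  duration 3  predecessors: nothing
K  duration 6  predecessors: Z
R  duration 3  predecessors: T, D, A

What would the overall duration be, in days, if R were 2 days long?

The binding path is D→W→T→R = 4+4+9+3 = 20; finish at 20 days.
R is on the critical path; changing it to 2 makes that path 19 days.
That remains the longest chain; total 19 days.

19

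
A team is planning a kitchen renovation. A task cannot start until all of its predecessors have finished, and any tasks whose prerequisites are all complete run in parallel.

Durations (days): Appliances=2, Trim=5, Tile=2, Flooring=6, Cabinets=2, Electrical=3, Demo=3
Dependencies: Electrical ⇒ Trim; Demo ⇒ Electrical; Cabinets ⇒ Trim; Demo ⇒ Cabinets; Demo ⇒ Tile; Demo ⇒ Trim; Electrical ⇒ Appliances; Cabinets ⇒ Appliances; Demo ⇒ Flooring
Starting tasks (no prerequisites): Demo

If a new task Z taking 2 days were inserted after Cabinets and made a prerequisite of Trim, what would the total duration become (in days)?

12

Originally the schedule takes 11 days.
With Z inserted, Trim now waits for max(Demo, Cabinets, Electrical, Z).
New critical path: Demo→Cabinets→Z→Trim = 3+2+2+5 = 12 ⇒ 12 days.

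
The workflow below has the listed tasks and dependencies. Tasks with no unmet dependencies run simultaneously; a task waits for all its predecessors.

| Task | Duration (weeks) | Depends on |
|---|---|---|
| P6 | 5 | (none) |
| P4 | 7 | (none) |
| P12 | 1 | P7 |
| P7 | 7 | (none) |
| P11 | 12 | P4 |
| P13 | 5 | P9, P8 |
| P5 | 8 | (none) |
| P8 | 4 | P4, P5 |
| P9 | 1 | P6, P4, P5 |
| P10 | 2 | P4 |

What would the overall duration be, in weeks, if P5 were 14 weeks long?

Baseline: P4→P11 = 7+12 = 19 → 19 weeks.
P5 has 2 weeks of float (longest path through it is 17).
New critical path: P5→P8→P13 = 14+4+5 = 23 ⇒ 23 weeks.

23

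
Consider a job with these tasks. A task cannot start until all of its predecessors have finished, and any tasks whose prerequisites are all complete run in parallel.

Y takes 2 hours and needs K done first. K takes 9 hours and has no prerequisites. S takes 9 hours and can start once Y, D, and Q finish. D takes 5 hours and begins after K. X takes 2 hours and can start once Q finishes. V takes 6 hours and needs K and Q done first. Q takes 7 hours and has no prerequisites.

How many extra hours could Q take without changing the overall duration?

7

K→D→S = 9+5+9 = 23 sets the makespan at 23 hours.
Longest path through Q: 16 hours (earliest finish 7, latest finish 14).
Float = 23 − 16 = 7.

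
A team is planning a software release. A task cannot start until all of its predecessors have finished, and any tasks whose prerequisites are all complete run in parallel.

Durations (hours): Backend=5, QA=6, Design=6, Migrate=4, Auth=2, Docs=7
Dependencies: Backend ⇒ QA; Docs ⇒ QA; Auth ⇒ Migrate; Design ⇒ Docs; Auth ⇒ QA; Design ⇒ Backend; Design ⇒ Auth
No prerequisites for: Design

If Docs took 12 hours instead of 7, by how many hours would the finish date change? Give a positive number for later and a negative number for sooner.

5

Actual critical path: Design→Docs→QA = 6+7+6 = 19 ⇒ 19 hours.
Docs is on the critical path; changing it to 12 makes that path 24 hours.
That remains the longest chain; total 24 hours.
Change in finish: 24 − 19 = +5 hours.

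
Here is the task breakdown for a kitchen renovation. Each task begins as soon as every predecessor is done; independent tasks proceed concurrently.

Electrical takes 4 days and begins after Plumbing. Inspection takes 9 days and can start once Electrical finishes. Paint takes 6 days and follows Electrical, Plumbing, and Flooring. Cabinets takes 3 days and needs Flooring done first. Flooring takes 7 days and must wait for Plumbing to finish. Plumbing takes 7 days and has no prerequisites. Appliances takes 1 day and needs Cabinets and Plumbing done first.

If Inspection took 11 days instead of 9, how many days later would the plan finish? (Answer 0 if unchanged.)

2

As given, the longest chain is Plumbing→Electrical→Inspection = 7+4+9 = 20, so the finish is 20 days.
Inspection lies on that path, so at 11 days the path becomes 22 days.
That remains the longest chain; total 22 days.
Change in finish: 22 − 20 = +2 days.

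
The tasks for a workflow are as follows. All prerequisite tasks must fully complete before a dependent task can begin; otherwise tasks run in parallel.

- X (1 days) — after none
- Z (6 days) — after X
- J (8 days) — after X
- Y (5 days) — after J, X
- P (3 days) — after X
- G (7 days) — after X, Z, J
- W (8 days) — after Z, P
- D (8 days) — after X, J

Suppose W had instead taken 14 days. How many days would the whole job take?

21

Actual critical path: X→J→D = 1+8+8 = 17 ⇒ 17 days.
The longest path through W is only 15 days, so W has float 2.
The binding chain switches to X→Z→W = 1+6+14 = 21; finish 21 days.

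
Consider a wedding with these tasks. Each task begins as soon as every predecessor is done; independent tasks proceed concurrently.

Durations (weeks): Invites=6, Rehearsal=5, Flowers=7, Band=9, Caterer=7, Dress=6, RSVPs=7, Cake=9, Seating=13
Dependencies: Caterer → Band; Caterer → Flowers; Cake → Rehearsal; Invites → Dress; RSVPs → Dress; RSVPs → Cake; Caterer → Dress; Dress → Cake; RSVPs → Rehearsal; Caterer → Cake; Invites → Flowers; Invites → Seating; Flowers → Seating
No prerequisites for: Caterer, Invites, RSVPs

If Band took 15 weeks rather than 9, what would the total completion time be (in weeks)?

27

Baseline: Caterer→Dress→Cake→Rehearsal = 7+6+9+5 = 27 → 27 weeks.
Band is off the critical path — its longest chain is 16 weeks, giving 11 of slack.
That remains the longest chain; total 27 weeks.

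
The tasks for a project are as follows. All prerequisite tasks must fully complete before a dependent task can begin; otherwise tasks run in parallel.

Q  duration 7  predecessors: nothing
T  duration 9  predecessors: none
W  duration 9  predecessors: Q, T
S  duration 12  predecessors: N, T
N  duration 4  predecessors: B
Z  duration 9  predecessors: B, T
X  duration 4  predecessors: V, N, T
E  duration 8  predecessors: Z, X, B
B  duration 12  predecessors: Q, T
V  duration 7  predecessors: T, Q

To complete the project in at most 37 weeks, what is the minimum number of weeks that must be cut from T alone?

Current finish: 38 weeks; target: 37.
T is on every critical path, so each week cut from T cuts the finish by one (this holds down to a finish of 36).
Need 38 − 37 = 1 week off T → T becomes 8 weeks, finish becomes 37.

1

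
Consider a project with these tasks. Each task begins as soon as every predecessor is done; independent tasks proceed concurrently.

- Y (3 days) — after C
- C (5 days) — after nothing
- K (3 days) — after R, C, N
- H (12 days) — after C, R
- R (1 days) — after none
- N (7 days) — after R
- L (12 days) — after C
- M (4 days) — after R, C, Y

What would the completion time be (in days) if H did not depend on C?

17

With the dependency in place, C→H = 5+12 = 17 sets the finish at 17 days.
Without C→H, H's earliest start moves from 5 to 1.
The longest chain is now C→L = 5+12 = 17, so the job takes 17 days.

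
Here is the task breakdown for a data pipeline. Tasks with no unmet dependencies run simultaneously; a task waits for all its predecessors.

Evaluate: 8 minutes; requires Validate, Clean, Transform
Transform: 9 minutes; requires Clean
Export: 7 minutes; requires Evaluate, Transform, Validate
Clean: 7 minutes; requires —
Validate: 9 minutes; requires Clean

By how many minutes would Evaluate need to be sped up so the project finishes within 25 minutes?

Current finish: 31 minutes; target: 25.
Evaluate is on every critical path, so each minute cut from Evaluate cuts the finish by one (this holds down to a finish of 24).
Need 31 − 25 = 6 minutes off Evaluate → Evaluate becomes 2 minutes, finish becomes 25.

6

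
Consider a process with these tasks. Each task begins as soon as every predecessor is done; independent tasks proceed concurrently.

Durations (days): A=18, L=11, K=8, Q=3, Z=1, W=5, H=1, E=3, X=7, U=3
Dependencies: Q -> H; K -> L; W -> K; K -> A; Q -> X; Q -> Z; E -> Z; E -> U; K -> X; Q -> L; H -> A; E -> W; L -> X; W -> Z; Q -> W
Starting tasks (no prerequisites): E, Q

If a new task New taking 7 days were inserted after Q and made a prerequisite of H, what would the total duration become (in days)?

Originally the schedule takes 34 days.
With New inserted, H now waits for max(Q, New).
New critical path: E→W→K→L→X = 3+5+8+11+7 = 34 ⇒ 34 days.

34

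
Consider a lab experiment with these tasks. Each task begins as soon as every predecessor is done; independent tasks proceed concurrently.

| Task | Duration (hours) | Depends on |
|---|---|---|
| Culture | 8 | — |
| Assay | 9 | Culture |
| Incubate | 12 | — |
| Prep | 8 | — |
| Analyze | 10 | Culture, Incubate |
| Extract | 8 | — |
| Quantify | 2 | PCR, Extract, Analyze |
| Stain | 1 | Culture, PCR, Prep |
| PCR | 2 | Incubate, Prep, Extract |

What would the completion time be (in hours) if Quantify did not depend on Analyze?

With the dependency in place, Incubate→Analyze→Quantify = 12+10+2 = 24 sets the finish at 24 hours.
Without Analyze→Quantify, Quantify's earliest start moves from 22 to 14.
The longest chain is now Incubate→Analyze = 12+10 = 22, so the job takes 22 hours.

22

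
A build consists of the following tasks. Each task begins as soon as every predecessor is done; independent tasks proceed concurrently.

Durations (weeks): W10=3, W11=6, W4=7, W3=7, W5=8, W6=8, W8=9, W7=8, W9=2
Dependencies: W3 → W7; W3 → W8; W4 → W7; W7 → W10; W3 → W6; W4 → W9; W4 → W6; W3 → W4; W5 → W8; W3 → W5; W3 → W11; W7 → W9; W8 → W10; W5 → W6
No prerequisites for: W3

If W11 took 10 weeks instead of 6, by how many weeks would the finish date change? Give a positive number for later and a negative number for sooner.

0

As given, the longest chain is W3→W5→W8→W10 = 7+8+9+3 = 27, so the finish is 27 weeks.
The longest path through W11 is only 13 weeks, so W11 has float 14.
The critical path is still W3→W5→W8→W10; finish is now 27 weeks.
Change in finish: 27 − 27 = +0 weeks.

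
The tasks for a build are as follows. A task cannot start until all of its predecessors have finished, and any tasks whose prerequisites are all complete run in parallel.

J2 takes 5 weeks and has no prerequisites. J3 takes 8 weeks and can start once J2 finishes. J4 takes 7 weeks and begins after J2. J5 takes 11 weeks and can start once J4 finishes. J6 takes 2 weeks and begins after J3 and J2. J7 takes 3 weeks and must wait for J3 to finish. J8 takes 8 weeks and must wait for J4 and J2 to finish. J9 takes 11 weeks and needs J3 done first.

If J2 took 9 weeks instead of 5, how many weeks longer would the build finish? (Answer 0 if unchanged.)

4

Actual critical path: J2→J3→J9 = 5+8+11 = 24 ⇒ 24 weeks.
J2 is on the critical path; changing it to 9 makes that path 28 weeks.
That remains the longest chain; total 28 weeks.
Change in finish: 28 − 24 = +4 weeks.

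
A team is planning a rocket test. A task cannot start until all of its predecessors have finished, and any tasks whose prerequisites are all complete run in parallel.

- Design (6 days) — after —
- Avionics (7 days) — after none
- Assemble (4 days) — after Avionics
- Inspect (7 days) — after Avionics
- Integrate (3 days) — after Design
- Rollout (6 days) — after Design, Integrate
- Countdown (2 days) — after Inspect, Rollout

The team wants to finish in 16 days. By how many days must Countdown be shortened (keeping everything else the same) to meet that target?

1

Current finish: 17 days; target: 16.
Countdown is on every critical path, so each day cut from Countdown cuts the finish by one (this holds down to a finish of 16).
Need 17 − 16 = 1 day off Countdown → Countdown becomes 1 day, finish becomes 16.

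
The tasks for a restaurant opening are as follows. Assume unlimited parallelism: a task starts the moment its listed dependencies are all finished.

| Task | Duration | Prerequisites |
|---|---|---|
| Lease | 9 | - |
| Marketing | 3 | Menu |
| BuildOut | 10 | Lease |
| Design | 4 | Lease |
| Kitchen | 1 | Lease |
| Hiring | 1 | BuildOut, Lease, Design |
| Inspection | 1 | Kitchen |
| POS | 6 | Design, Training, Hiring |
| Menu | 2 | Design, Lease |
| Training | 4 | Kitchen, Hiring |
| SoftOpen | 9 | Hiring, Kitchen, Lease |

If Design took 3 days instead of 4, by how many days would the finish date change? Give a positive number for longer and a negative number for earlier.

The binding path is Lease→BuildOut→Hiring→Training→POS = 9+10+1+4+6 = 30; finish at 30 days.
Design has 6 days of float (longest path through it is 24).
No other chain overtakes it, so the finish is 30 days.
Change in finish: 30 − 30 = +0 days.

0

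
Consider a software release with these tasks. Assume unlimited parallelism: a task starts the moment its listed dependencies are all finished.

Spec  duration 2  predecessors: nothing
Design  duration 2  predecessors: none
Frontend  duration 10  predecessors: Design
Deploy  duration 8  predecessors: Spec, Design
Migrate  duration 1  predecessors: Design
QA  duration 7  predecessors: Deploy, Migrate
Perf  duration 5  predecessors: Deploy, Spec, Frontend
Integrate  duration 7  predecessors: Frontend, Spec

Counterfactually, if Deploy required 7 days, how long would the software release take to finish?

The binding path is Design→Frontend→Integrate = 2+10+7 = 19; finish at 19 days.
Deploy is off the critical path — its longest chain is 17 days, giving 2 of slack.
The critical path is still Design→Frontend→Integrate; finish is now 19 days.

19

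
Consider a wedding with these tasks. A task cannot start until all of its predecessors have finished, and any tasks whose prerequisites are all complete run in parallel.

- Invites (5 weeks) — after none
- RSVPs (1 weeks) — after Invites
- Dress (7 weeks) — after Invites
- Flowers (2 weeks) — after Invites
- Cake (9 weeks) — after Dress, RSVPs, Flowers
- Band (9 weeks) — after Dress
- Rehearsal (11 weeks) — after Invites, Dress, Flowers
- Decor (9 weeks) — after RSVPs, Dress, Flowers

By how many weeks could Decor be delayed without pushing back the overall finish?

Invites→Dress→Rehearsal = 5+7+11 = 23 sets the makespan at 23 weeks.
Decor finishes as early as 21 and must finish by 23.
Float = 23 − 21 = 2.

2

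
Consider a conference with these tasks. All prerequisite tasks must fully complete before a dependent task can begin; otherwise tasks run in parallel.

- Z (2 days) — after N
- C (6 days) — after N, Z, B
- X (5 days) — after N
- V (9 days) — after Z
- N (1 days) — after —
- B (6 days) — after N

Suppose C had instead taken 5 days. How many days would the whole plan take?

As given, the longest chain is N→B→C = 1+6+6 = 13, so the finish is 13 days.
C is on the critical path; changing it to 5 makes that path 12 days.
That remains the longest chain; total 12 days.

12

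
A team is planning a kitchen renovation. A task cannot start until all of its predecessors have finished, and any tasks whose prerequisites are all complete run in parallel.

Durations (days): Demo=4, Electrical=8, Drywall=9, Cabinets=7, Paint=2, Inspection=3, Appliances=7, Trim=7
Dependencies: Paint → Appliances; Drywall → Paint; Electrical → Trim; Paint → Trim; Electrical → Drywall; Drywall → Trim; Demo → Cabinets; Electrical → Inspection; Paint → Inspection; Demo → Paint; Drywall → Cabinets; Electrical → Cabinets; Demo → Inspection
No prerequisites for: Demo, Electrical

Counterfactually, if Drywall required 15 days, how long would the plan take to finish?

32

As given, the longest chain is Electrical→Drywall→Paint→Appliances = 8+9+2+7 = 26, so the finish is 26 days.
Since Drywall is critical, the +6 change carries straight to that chain (now 32 days).
No other chain overtakes it, so the finish is 32 days.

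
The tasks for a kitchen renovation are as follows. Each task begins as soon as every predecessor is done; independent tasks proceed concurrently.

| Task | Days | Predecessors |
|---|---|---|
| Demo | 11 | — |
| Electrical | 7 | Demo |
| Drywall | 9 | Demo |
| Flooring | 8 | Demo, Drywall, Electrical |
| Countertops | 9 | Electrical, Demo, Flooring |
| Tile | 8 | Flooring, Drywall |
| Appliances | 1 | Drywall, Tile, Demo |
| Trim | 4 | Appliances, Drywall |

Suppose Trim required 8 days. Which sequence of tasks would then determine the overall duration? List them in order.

Critical path before the change: Demo→Drywall→Flooring→Tile→Appliances→Trim = 11+9+8+8+1+4 = 41 giving 41 days.
Since Trim is critical, the +4 change carries straight to that chain (now 45 days).
That remains the longest chain; total 45 days.

Demo, Drywall, Flooring, Tile, Appliances, Trim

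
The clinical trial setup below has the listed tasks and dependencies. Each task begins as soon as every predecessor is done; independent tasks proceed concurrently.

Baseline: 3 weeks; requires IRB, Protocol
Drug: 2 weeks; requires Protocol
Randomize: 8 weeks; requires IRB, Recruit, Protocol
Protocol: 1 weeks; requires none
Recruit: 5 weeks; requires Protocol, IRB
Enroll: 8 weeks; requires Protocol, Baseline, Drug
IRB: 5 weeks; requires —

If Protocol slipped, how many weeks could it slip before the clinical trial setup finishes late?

The longest chain is IRB→Recruit→Randomize = 5+5+8 = 18; overall finish 18 weeks.
Longest path through Protocol: 14 weeks (earliest finish 1, latest finish 5).
Slack of Protocol = 4 − 0 = 4 weeks.

4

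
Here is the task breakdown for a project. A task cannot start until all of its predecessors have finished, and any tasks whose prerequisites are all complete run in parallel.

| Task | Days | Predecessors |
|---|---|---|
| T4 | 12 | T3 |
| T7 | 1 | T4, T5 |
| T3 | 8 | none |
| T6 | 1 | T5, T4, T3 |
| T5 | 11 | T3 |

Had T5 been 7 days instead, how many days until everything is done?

21

Critical path before the change: T3→T4→T6 = 8+12+1 = 21 giving 21 days.
T5 has 1 day of float (longest path through it is 20).
That remains the longest chain; total 21 days.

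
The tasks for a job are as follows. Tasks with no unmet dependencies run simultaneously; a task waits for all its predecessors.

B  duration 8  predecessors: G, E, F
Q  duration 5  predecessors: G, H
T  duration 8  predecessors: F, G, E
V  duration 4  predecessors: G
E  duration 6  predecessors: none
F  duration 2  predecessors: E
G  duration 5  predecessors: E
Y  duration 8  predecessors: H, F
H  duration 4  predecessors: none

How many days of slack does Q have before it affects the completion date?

Critical path: E→G→B = 6+5+8 = 19, so the finish is 19 days.
Longest path through Q: 16 days (earliest finish 16, latest finish 19).
So Q can slip 19 − 16 = 3 days.

3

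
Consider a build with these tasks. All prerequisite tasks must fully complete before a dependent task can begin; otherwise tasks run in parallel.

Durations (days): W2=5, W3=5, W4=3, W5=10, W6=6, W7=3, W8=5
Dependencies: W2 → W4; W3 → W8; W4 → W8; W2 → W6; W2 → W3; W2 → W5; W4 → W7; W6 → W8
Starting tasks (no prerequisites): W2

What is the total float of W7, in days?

5

Critical path: W2→W6→W8 = 5+6+5 = 16, so the finish is 16 days.
Longest path through W7: 11 days (earliest finish 11, latest finish 16).
So W7 can slip 16 − 11 = 5 days.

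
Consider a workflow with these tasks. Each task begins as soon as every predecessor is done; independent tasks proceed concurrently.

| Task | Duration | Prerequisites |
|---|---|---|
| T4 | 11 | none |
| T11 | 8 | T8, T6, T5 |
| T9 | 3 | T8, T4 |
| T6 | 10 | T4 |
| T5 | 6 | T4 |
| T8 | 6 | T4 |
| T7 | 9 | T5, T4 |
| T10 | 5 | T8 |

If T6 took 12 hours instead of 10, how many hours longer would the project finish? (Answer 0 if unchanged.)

Critical path before the change: T4→T6→T11 = 11+10+8 = 29 giving 29 hours.
Since T6 is critical, the +2 change carries straight to that chain (now 31 hours).
That remains the longest chain; total 31 hours.
Change in finish: 31 − 29 = +2 hours.

2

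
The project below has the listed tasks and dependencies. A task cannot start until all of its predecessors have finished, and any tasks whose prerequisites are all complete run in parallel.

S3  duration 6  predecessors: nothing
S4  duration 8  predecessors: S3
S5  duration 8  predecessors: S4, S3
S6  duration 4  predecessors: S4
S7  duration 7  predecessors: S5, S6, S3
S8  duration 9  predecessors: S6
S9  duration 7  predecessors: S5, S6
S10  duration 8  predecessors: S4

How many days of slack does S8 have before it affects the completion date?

Critical path: S3→S4→S5→S7 = 6+8+8+7 = 29, so the finish is 29 days.
Longest path through S8: 27 days (earliest finish 27, latest finish 29).
Float = 29 − 27 = 2.

2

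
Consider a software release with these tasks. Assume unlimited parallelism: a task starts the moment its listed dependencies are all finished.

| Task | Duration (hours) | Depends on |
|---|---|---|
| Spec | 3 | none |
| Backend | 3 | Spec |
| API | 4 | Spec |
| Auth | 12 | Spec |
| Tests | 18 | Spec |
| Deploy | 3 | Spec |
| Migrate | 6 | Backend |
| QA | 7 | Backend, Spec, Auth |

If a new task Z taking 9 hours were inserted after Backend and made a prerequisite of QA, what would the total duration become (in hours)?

Originally the job takes 22 hours.
With Z inserted, QA now waits for max(Backend, Spec, Auth, Z).
New critical path: Spec→Backend→Z→QA = 3+3+9+7 = 22 ⇒ 22 hours.

22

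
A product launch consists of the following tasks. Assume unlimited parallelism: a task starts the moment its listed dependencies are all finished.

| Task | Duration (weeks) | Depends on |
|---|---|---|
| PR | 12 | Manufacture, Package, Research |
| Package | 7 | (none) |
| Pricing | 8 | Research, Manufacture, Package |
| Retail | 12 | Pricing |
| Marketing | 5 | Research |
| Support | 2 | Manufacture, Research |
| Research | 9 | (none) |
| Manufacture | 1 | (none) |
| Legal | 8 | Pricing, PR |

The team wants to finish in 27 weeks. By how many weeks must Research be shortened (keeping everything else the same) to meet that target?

Current finish: 29 weeks; target: 27.
Research is on every critical path, so each week cut from Research cuts the finish by one (this holds down to a finish of 27).
Need 29 − 27 = 2 weeks off Research → Research becomes 7 weeks, finish becomes 27.

2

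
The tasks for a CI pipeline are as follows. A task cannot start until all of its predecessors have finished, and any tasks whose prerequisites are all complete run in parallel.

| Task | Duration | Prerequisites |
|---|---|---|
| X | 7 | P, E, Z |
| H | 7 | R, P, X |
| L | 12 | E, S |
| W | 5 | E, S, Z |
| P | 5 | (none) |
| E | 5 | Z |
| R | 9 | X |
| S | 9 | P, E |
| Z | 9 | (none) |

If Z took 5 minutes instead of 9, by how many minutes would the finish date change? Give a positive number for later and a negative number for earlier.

Actual critical path: Z→E→X→R→H = 9+5+7+9+7 = 37 ⇒ 37 minutes.
Since Z is critical, the -4 change carries straight to that chain (now 33 minutes).
The critical path is still Z→E→X→R→H; finish is now 33 minutes.
Change in finish: 33 − 37 = -4 minutes.

-4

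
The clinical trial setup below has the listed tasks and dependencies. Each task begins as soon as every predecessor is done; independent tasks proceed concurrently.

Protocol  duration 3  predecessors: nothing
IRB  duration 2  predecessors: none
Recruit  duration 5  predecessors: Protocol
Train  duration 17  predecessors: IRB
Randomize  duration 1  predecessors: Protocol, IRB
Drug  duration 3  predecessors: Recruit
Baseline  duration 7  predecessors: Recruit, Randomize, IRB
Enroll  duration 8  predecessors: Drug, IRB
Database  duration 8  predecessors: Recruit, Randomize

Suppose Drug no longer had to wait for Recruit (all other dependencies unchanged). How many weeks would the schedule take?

Before: longest chain Protocol→Recruit→Drug→Enroll = 3+5+3+8 = 19, finish 19.
Without Recruit→Drug, Drug's earliest start moves from 8 to 0.
New critical path: IRB→Train = 2+17 = 19 ⇒ 19 weeks.

19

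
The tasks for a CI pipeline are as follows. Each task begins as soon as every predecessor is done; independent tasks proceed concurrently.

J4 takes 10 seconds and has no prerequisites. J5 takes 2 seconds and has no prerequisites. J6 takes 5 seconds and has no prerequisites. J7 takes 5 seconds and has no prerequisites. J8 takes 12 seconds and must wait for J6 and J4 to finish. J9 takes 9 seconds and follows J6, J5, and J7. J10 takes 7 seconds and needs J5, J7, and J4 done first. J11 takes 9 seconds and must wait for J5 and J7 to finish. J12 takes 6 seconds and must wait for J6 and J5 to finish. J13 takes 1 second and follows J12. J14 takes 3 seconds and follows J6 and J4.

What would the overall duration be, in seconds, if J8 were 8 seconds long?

Critical path before the change: J4→J8 = 10+12 = 22 giving 22 seconds.
J8 lies on that path, so at 8 seconds the path becomes 18 seconds.
No other chain overtakes it, so the finish is 18 seconds.

18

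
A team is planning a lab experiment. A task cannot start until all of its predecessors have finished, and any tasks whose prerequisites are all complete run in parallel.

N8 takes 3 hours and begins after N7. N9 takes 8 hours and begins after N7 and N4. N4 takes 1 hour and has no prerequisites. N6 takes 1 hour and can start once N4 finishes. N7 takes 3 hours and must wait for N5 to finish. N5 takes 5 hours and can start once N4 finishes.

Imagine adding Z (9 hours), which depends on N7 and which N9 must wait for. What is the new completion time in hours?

Originally the schedule takes 17 hours.
With Z inserted, N9 now waits for max(N7, N4, Z).
New critical path: N4→N5→N7→Z→N9 = 1+5+3+9+8 = 26 ⇒ 26 hours.

26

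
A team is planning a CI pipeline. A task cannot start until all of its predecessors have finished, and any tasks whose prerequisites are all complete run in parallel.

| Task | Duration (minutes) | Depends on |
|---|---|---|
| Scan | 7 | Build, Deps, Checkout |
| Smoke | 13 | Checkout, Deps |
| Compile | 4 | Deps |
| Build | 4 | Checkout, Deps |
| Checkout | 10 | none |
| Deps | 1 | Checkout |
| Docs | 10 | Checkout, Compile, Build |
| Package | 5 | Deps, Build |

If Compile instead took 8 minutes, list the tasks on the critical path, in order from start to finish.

Checkout, Deps, Compile, Docs

The binding path is Checkout→Deps→Compile→Docs = 10+1+4+10 = 25; finish at 25 minutes.
Compile lies on that path, so at 8 minutes the path becomes 29 minutes.
That remains the longest chain; total 29 minutes.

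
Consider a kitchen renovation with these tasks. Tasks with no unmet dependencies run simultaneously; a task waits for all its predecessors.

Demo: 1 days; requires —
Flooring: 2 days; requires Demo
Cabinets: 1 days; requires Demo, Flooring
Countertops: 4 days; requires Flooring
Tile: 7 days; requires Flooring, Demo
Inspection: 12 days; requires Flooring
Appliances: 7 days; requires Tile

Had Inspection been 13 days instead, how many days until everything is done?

17

Actual critical path: Demo→Flooring→Tile→Appliances = 1+2+7+7 = 17 ⇒ 17 days.
Inspection is off the critical path — its longest chain is 15 days, giving 2 of slack.
That remains the longest chain; total 17 days.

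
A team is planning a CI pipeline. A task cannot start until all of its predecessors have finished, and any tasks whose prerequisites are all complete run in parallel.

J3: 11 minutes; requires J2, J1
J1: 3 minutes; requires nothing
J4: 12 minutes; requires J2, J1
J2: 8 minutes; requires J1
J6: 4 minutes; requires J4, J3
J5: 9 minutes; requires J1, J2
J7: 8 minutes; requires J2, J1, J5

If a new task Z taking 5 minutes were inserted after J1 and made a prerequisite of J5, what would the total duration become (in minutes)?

28

Originally the project takes 28 minutes.
With Z inserted, J5 now waits for max(J1, J2, Z).
New critical path: J1→J2→J5→J7 = 3+8+9+8 = 28 ⇒ 28 minutes.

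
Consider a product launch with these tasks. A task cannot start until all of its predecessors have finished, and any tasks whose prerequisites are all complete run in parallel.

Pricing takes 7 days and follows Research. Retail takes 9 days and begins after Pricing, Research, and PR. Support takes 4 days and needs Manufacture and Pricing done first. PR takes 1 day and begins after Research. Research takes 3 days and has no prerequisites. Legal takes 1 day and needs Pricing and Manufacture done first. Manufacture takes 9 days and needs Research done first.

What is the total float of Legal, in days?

Critical path: Research→Pricing→Retail = 3+7+9 = 19, so the finish is 19 days.
The longest chain containing Legal totals 13 days.
Slack of Legal = 18 − 12 = 6 days.

6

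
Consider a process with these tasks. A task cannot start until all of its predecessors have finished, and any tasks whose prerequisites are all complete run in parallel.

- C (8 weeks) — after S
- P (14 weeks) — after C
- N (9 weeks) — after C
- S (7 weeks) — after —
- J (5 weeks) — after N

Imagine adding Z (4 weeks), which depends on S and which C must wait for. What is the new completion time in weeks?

Originally the project takes 29 weeks.
With Z inserted, C now waits for max(S, Z).
New critical path: S→Z→C→P = 7+4+8+14 = 33 ⇒ 33 weeks.

33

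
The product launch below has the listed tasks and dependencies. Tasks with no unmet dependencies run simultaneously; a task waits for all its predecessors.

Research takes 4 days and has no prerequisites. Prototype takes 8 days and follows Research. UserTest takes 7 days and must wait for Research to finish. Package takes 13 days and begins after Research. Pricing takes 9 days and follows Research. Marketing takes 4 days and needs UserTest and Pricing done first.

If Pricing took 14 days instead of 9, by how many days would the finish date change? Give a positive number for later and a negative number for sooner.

5

The binding path is Research→Pricing→Marketing = 4+9+4 = 17; finish at 17 days.
Since Pricing is critical, the +5 change carries straight to that chain (now 22 days).
That remains the longest chain; total 22 days.
Change in finish: 22 − 17 = +5 days.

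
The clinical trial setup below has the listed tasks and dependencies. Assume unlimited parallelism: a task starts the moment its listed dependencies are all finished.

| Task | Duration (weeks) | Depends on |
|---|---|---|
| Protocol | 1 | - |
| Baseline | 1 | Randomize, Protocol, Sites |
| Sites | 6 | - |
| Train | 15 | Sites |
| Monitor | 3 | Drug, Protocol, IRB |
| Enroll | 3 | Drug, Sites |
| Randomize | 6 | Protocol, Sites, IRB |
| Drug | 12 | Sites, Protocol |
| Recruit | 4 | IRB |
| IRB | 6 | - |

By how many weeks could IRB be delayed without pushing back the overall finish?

The longest chain is Sites→Train = 6+15 = 21; overall finish 21 weeks.
Longest path through IRB: 13 weeks (earliest finish 6, latest finish 14).
Slack of IRB = 8 − 0 = 8 weeks.

8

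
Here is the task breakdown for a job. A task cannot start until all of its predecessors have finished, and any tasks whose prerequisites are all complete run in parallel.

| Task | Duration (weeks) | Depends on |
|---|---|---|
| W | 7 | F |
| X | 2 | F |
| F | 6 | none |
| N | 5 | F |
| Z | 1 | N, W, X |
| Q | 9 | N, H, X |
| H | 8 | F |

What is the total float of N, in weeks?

F→H→Q = 6+8+9 = 23 sets the makespan at 23 weeks.
The longest chain containing N totals 20 weeks.
Slack of N = 9 − 6 = 3 weeks.

3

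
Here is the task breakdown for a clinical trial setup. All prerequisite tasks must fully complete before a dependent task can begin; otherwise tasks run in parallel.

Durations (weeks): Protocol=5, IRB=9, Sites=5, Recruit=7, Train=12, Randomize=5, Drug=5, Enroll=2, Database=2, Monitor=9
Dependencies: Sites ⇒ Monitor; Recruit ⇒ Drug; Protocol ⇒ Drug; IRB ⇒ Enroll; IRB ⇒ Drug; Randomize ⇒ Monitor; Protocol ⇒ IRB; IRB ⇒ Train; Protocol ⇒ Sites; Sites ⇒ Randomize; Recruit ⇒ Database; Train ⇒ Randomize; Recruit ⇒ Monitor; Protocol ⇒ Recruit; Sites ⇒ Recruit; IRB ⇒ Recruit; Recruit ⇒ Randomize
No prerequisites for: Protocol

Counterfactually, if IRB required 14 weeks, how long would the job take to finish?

45

Critical path before the change: Protocol→IRB→Train→Randomize→Monitor = 5+9+12+5+9 = 40 giving 40 weeks.
Since IRB is critical, the +5 change carries straight to that chain (now 45 weeks).
That remains the longest chain; total 45 weeks.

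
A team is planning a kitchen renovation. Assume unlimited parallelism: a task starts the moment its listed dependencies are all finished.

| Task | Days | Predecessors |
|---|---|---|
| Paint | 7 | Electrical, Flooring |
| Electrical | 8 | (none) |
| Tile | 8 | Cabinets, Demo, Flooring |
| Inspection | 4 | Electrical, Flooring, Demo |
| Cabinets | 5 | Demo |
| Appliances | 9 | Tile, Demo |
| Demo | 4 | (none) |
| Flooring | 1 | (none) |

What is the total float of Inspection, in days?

14

The longest chain is Demo→Cabinets→Tile→Appliances = 4+5+8+9 = 26; overall finish 26 days.
Longest path through Inspection: 12 days (earliest finish 12, latest finish 26).
So Inspection can slip 26 − 12 = 14 days.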